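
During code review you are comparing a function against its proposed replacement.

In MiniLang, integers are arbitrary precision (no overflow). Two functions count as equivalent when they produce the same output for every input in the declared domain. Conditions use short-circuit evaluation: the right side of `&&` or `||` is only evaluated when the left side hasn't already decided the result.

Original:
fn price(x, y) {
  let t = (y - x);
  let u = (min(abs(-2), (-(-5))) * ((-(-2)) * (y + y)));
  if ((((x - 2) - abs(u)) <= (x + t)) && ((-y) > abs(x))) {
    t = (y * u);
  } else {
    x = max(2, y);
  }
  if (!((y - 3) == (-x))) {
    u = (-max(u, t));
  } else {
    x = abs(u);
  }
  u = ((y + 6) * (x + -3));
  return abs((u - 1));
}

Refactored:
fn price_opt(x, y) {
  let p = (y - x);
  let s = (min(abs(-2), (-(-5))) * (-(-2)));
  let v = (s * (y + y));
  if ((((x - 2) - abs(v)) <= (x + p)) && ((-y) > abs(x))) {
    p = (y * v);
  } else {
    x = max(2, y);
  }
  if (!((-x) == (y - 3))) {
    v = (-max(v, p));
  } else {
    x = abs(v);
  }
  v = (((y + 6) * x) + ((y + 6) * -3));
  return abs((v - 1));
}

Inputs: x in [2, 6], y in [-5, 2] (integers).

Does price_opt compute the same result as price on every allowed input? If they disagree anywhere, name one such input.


The two versions differ — the changes include constant usage differs, and local variable names differ, and arithmetic usage differs, and statement counts differ.
Spot check at x=3, y=-3 — price: t becomes -6; next u becomes -24; next ((((x - 2) - abs(u)) <= (x + t)) && ((-y) > abs(x))) evaluates to false; next x becomes 2; next (!((y - 3) == (-x))) evaluates to true; next u becomes 6; next u becomes -3; next final value 4. price_opt: p becomes -6; next s becomes 4; next v becomes -24; next ((((x - 2) - abs(v)) <= (x + p)) && ((-y) > abs(x))) evaluates to false; next x becomes 2; next (!((-x) == (y - 3))) evaluates to true; next v becomes 6; next v becomes -3; next final value 4. Both give 4.
Every one of the 40 inputs gives matching results.
verdict: equivalent


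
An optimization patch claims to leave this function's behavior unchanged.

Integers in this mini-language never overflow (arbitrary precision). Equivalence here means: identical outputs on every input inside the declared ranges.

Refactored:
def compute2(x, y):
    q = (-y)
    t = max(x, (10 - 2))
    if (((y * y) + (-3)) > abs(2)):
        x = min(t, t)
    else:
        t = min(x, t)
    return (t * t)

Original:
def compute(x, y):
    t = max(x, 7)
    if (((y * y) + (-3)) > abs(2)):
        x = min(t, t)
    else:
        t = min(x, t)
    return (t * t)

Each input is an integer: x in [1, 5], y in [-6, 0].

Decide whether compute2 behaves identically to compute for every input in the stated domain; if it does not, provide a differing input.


Not equivalent: x=1, y=-6 separates them (49 vs 64).
compute: t becomes 7; next (((y * y) + (-3)) > abs(2)) evaluates to true; next x becomes 7; next final value 49
compute2: q becomes 6; next t becomes 8; next (((y * y) + (-3)) > abs(2)) evaluates to true; next x becomes 8; next final value 64
verdict: not equivalent; witness: x=1, y=-6


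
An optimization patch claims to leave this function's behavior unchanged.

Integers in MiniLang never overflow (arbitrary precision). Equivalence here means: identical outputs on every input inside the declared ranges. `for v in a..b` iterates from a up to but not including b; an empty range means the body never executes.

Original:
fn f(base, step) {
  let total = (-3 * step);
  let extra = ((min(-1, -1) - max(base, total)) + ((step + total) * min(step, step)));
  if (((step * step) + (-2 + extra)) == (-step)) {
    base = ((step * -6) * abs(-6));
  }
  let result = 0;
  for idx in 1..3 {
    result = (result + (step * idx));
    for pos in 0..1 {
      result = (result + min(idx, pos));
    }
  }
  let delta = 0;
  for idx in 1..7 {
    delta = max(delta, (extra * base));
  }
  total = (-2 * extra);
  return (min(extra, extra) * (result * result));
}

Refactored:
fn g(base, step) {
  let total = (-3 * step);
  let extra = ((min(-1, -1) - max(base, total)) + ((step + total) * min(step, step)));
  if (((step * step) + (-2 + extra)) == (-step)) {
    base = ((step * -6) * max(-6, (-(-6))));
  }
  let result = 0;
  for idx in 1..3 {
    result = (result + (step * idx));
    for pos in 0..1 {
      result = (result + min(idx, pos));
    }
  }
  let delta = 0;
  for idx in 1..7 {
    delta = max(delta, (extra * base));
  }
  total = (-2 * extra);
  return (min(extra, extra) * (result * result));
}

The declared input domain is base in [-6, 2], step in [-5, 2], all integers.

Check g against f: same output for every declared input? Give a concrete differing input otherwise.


Comparing the listings, the differences include: constant usage differs, min/max/abs usage differs.
Tracing base=1, step=2: f: total = -6; extra = -10; (((step * step) + (-2 + extra)) == (-step)) -> false; result = 0; [idx=1]; result = 2; [pos=0]; result = 2; [idx=2]; result = 6; [pos=0]; result = 6; delta = 0; [idx=1]; delta = 0; [idx=2]; delta = 0; [idx=3]; delta = 0; [idx=4]; delta = 0; [idx=5]; delta = 0; [idx=6]; delta = 0; total = 20; return -360 | g: total = -6; extra = -10; (((step * step) + (-2 + extra)) == (-step)) -> false; result = 0; [idx=1]; result = 2; [pos=0]; result = 2; [idx=2]; result = 6; [pos=0]; result = 6; delta = 0; [idx=1]; delta = 0; [idx=2]; delta = 0; [idx=3]; delta = 0; [idx=4]; delta = 0; [idx=5]; delta = 0; [idx=6]; delta = 0; total = 20; return -360 — matching result -360.
Sweeping the whole domain (72 inputs) finds no disagreement.
verdict: equivalent


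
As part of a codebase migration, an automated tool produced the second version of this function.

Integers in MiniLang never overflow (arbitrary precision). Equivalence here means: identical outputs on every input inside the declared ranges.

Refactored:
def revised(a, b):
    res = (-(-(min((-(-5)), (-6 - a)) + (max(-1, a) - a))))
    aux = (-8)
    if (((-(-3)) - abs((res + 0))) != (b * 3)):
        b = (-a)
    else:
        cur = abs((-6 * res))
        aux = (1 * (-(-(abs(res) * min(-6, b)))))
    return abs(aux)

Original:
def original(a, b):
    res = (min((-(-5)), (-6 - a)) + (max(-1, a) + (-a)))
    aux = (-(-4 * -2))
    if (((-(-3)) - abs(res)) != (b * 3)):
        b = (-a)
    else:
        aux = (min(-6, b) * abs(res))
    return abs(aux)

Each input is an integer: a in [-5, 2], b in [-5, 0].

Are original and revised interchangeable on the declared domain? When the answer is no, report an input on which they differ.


Reading the diff, among the changes: min/max/abs usage differs; arithmetic usage differs; statement counts differ; local variable names differ; constant usage differs.
One worked example (a=-5, b=-1) — original: res = 3; aux = -8; (((-(-3)) - abs(res)) != (b * 3)) -> true; b = 5; return 8; revised: res = 3; aux = -8; (((-(-3)) - abs((res + 0))) != (b * 3)) -> true; b = 5; return 8; agreement on 8.
Across all 48 domain points the two functions coincide.
verdict: equivalent


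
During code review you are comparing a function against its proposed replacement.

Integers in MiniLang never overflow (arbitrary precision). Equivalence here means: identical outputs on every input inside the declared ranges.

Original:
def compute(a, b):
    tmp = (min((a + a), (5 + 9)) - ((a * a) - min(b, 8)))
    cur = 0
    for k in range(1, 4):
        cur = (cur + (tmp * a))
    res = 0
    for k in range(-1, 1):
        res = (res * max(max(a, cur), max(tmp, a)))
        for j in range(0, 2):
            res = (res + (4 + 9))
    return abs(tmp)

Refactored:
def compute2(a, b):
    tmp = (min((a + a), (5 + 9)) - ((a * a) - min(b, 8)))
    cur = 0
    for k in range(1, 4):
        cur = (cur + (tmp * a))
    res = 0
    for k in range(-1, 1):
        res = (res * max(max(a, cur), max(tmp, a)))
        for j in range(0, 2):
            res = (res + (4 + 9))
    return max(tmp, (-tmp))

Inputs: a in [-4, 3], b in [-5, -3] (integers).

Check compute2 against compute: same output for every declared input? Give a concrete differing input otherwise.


Comparing the listings, the differences include: min/max/abs usage differs.
As a probe, take a=1, b=-3: compute runs tmp=-2, then cur=0, then (k=1), then cur=-2, then (k=2), then cur=-4, then (k=3), then cur=-6, then res=0, then (k=-1), then res=0, then (j=0), then res=13, then (j=1), then res=26, then (k=0), then res=26, then (j=0), then res=39, then (j=1), then res=52, then returns 2; compute2 runs tmp=-2, then cur=0, then (k=1), then cur=-2, then (k=2), then cur=-4, then (k=3), then cur=-6, then res=0, then (k=-1), then res=0, then (j=0), then res=13, then (j=1), then res=26, then (k=0), then res=26, then (j=0), then res=39, then (j=1), then res=52, then returns 2; both end at 2.
An exhaustive pass over the 24 declared inputs shows identical outputs.
verdict: equivalent


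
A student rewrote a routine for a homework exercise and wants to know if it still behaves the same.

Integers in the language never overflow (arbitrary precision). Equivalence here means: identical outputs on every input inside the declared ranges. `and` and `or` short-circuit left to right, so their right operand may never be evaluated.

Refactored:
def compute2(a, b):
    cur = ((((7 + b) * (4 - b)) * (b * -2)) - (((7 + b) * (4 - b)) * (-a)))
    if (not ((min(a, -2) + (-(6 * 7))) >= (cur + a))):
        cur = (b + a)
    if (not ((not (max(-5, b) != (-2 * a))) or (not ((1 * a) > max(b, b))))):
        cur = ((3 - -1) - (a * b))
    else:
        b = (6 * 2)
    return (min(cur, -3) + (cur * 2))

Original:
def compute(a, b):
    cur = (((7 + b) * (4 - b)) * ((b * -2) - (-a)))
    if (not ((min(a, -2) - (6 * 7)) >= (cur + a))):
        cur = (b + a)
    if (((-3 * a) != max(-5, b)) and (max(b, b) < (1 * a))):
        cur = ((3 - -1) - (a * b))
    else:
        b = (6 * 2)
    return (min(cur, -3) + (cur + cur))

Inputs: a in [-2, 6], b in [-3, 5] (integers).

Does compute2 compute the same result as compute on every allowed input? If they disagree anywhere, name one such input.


Try a=1, b=-3.
compute: cur=196, then (not ((min(a, -2) - (6 * 7)) >= (cur + a))) is true, then cur=-2, then (((-3 * a) != max(-5, b)) and (max(b, b) < (1 * a))) is false, then b=12, then returns -7
compute2: cur=196, then (not ((min(a, -2) + (-(6 * 7))) >= (cur + a))) is true, then cur=-2, then (not ((not (max(-5, b) != (-2 * a))) or (not ((1 * a) > max(b, b))))) is true, then cur=7, then returns 11
-7 != 11, so the rewrite changes behavior.
verdict: not equivalent; witness: a=1, b=-3


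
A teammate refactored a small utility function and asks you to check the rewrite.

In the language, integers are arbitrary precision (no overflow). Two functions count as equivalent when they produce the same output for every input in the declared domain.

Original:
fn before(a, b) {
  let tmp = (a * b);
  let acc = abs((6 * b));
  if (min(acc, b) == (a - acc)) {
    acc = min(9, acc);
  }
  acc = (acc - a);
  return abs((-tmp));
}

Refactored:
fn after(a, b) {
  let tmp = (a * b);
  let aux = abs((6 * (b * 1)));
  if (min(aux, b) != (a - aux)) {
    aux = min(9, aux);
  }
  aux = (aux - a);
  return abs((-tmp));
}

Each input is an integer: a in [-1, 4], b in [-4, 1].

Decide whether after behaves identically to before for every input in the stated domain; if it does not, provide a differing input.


Whatever the rewrite altered, no input in the stated domain can expose a difference.
One worked example (a=0, b=-4) — before: tmp = 0; acc = 24; (min(acc, b) == (a - acc)) -> false; acc = 24; return 0; after: tmp = 0; aux = 24; (min(aux, b) != (a - aux)) -> true; aux = 9; aux = 9; return 0; agreement on 0.
Across all 36 domain points the two functions coincide.
verdict: equivalent


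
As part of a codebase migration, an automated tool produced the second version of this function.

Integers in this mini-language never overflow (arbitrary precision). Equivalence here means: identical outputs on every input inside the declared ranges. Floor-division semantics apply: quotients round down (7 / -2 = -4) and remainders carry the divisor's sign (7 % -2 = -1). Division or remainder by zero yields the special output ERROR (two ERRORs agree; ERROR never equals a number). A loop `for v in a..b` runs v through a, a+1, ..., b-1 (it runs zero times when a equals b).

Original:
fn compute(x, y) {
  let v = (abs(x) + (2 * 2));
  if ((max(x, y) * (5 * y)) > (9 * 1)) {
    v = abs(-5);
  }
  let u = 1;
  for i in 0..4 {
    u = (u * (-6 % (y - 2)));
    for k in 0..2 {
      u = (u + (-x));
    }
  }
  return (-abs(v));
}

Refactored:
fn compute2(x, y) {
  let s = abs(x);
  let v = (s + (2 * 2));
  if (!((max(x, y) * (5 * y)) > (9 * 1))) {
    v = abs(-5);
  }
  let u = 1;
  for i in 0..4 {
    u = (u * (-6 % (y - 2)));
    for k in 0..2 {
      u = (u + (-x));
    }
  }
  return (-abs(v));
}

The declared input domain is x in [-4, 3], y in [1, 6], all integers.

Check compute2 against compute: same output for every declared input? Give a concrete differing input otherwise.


Consider the input x=-4, y=1.
compute: v=8, then ((max(x, y) * (5 * y)) > (9 * 1)) is false, then u=1, then (i=0), then u=0, then (k=0), then u=4, then (k=1), then u=8, then (i=1), then u=0, then (k=0), then u=4, then (k=1), then u=8, then (i=2), then u=0, then (k=0), then u=4, then (k=1), then u=8, then (i=3), then u=0, then (k=0), then u=4, then (k=1), then u=8, then returns -8
compute2: s=4, then v=8, then (!((max(x, y) * (5 * y)) > (9 * 1))) is true, then v=5, then u=1, then (i=0), then u=0, then (k=0), then u=4, then (k=1), then u=8, then (i=1), then u=0, then (k=0), then u=4, then (k=1), then u=8, then (i=2), then u=0, then (k=0), then u=4, then (k=1), then u=8, then (i=3), then u=0, then (k=0), then u=4, then (k=1), then u=8, then returns -5
-8 and -5 differ, so these are not the same function on this domain.
verdict: not equivalent; witness: x=-4, y=1


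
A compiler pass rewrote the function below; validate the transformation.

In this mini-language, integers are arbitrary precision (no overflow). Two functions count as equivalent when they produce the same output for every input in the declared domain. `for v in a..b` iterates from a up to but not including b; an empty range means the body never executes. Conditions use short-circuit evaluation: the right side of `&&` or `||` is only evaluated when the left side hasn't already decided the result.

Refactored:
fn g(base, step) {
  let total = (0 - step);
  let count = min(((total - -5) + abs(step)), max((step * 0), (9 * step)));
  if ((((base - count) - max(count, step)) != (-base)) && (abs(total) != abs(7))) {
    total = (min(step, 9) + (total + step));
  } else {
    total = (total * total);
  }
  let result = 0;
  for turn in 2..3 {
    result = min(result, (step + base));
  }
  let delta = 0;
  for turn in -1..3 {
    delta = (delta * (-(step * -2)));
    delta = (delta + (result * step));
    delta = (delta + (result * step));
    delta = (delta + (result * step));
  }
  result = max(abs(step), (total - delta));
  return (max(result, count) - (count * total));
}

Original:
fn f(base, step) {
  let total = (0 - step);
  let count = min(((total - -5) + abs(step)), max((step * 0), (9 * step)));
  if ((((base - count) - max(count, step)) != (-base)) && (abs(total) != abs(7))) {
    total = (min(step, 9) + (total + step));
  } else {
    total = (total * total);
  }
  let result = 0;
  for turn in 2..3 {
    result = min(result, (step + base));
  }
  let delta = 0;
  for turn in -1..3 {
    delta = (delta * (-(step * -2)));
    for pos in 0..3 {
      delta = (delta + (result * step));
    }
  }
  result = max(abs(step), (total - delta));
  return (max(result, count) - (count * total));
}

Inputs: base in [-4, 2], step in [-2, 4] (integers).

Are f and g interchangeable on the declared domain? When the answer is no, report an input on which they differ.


This is a faithful refactor — statement counts differ; loop structure differs; local variable names differ; arithmetic usage differs, but the computed results match everywhere.
One worked example (base=2, step=3) — f: total becomes -3; next count becomes 5; next ((((base - count) - max(count, step)) != (-base)) && (abs(total) != abs(7))) evaluates to true; next total becomes 3; next result becomes 0; next at turn=2:; next result becomes 0; next delta becomes 0; next at turn=-1:; next delta becomes 0; next at pos=0:; next delta becomes 0; next at pos=1:; next delta becomes 0; next at pos=2:; next delta becomes 0; next at turn=0:; next delta becomes 0; next at pos=0:; next delta becomes 0; next at pos=1:; next delta becomes 0; next at pos=2:; next delta becomes 0; next at turn=1:; next delta becomes 0; next at pos=0:; next delta becomes 0; next at pos=1:; next delta becomes 0; next at pos=2:; next delta becomes 0; next at turn=2:; next delta becomes 0; next at pos=0:; next delta becomes 0; next at pos=1:; next delta becomes 0; next at pos=2:; next delta becomes 0; next result becomes 3; next final value -10; g: total becomes -3; next count becomes 5; next ((((base - count) - max(count, step)) != (-base)) && (abs(total) != abs(7))) evaluates to true; next total becomes 3; next result becomes 0; next at turn=2:; next result becomes 0; next delta becomes 0; next at turn=-1:; next delta becomes 0; next delta becomes 0; next delta becomes 0; next delta becomes 0; next at turn=0:; next delta becomes 0; next delta becomes 0; next delta becomes 0; next delta becomes 0; next at turn=1:; next delta becomes 0; next delta becomes 0; next delta becomes 0; next delta becomes 0; next at turn=2:; next delta becomes 0; next delta becomes 0; next delta becomes 0; next delta becomes 0; next result becomes 3; next final value -10; agreement on -10.
Sweeping the whole domain (49 inputs) finds no disagreement.
verdict: equivalent


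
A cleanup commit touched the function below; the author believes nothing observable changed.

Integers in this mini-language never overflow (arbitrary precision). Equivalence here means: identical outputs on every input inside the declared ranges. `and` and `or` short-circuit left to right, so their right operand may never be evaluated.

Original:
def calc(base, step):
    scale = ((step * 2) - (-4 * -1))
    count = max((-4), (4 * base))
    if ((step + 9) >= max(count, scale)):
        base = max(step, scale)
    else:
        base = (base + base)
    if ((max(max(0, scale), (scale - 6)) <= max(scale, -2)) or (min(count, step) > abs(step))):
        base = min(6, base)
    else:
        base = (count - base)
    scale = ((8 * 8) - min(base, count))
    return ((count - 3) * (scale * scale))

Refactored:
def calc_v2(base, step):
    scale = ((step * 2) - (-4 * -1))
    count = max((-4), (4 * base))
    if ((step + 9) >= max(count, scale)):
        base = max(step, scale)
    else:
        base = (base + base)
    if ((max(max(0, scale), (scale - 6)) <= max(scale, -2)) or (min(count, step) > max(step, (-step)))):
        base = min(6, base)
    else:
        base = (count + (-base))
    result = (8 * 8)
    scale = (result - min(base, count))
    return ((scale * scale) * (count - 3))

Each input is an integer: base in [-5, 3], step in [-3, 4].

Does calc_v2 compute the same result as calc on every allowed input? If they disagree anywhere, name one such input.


This is a faithful refactor — local variable names differ, statement counts differ, min/max/abs usage differs, arithmetic usage differs, but the computed results match everywhere.
One worked example (base=-4, step=3) — calc: scale=2, then count=-4, then ((step + 9) >= max(count, scale)) is true, then base=3, then ((max(max(0, scale), (scale - 6)) <= max(scale, -2)) or (min(count, step) > abs(step))) is true, then base=3, then scale=68, then returns -32368; calc_v2: scale=2, then count=-4, then ((step + 9) >= max(count, scale)) is true, then base=3, then ((max(max(0, scale), (scale - 6)) <= max(scale, -2)) or (min(count, step) > max(step, (-step)))) is true, then base=3, then result=64, then scale=68, then returns -32368; agreement on -32368.
Sweeping the whole domain (72 inputs) finds no disagreement.
verdict: equivalent


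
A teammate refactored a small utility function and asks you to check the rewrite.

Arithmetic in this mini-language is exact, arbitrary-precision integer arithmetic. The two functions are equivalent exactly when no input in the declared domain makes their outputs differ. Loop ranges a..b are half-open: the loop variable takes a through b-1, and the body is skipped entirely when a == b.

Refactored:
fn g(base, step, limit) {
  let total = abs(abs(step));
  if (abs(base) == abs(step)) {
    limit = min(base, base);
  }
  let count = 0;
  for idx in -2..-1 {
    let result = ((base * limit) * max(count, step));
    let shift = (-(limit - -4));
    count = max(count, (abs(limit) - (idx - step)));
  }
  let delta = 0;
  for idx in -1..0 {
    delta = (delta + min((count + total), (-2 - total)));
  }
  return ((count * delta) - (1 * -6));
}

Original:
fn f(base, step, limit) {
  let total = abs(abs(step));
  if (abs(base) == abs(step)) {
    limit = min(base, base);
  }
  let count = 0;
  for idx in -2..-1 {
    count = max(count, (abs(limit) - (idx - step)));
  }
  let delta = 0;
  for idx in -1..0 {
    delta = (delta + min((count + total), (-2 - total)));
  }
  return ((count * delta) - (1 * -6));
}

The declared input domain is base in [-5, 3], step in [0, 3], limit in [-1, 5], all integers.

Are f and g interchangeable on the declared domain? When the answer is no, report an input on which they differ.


Behavior is preserved: although local variable names differ, plus statement counts differ, plus min/max/abs usage differs, plus arithmetic usage differs, plus constant usage differs, the outputs never diverge.
Spot check at base=3, step=0, limit=3 — f: total=0, then (abs(base) == abs(step)) is false, then count=0, then (idx=-2), then count=5, then delta=0, then (idx=-1), then delta=-2, then returns -4. g: total=0, then (abs(base) == abs(step)) is false, then count=0, then (idx=-2), then result=0, then shift=-7, then count=5, then delta=0, then (idx=-1), then delta=-2, then returns -4. Both give -4.
Sweeping the whole domain (252 inputs) finds no disagreement.
verdict: equivalent


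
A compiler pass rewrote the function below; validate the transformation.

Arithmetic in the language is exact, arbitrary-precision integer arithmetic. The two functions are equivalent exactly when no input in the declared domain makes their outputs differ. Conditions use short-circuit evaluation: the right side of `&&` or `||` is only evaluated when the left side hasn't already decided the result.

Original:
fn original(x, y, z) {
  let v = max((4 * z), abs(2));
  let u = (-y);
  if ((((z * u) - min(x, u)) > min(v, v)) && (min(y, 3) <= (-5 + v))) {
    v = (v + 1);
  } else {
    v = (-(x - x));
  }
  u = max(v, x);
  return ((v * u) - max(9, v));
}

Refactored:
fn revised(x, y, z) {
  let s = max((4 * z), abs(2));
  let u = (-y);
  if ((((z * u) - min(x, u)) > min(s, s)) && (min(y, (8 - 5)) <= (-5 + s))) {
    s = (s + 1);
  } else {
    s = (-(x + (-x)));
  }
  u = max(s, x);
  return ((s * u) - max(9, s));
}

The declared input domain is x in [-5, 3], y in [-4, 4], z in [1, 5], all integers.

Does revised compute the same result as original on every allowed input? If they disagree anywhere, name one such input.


Differences: arithmetic usage differs; constant usage differs; local variable names differ — yet all 405 inputs agree.
verdict: equivalent


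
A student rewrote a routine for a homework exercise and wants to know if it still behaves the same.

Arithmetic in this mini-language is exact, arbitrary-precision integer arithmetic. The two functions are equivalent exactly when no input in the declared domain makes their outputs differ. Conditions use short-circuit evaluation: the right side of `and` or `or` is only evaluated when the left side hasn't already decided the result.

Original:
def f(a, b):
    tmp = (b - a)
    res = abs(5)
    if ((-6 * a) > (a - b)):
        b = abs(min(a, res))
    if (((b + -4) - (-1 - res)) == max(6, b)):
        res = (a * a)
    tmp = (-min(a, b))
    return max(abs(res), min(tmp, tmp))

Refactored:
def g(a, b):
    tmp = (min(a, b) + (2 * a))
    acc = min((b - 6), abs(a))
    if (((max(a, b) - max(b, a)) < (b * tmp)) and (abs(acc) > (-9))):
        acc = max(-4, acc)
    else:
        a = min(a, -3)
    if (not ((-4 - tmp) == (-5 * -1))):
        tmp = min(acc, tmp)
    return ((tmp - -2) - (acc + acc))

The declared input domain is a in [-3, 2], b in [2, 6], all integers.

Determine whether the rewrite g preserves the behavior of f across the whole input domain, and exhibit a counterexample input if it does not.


There is a counterexample at a=-3, b=2: 5 on one side, 1 on the other.
f: tmp becomes 5; next res becomes 5; next ((-6 * a) > (a - b)) evaluates to true; next b becomes 3; next (((b + -4) - (-1 - res)) == max(6, b)) evaluates to false; next tmp becomes 3; next final value 5
g: tmp becomes -9; next acc becomes -4; next (((max(a, b) - max(b, a)) < (b * tmp)) and (abs(acc) > (-9))) evaluates to false; next a becomes -3; next (not ((-4 - tmp) == (-5 * -1))) evaluates to false; next final value 1
verdict: not equivalent; witness: a=-3, b=2


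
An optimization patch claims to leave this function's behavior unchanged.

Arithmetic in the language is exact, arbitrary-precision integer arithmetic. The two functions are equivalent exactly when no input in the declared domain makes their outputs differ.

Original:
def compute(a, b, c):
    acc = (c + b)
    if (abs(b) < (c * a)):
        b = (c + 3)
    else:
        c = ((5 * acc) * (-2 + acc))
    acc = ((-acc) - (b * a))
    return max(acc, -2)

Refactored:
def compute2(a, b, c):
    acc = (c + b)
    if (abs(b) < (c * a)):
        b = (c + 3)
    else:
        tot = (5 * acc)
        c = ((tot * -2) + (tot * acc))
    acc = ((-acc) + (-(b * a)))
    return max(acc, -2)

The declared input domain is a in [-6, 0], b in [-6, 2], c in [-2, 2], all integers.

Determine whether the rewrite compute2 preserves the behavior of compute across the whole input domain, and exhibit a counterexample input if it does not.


Side by side, the visible changes include: statement counts differ; also local variable names differ; also arithmetic usage differs.
One worked example (a=-6, b=1, c=1) — compute: acc becomes 2; next (abs(b) < (c * a)) evaluates to false; next c becomes 0; next acc becomes 4; next final value 4; compute2: acc becomes 2; next (abs(b) < (c * a)) evaluates to false; next tot becomes 10; next c becomes 0; next acc becomes 4; next final value 4; agreement on 4.
Sweeping the whole domain (315 inputs) finds no disagreement.
verdict: equivalent


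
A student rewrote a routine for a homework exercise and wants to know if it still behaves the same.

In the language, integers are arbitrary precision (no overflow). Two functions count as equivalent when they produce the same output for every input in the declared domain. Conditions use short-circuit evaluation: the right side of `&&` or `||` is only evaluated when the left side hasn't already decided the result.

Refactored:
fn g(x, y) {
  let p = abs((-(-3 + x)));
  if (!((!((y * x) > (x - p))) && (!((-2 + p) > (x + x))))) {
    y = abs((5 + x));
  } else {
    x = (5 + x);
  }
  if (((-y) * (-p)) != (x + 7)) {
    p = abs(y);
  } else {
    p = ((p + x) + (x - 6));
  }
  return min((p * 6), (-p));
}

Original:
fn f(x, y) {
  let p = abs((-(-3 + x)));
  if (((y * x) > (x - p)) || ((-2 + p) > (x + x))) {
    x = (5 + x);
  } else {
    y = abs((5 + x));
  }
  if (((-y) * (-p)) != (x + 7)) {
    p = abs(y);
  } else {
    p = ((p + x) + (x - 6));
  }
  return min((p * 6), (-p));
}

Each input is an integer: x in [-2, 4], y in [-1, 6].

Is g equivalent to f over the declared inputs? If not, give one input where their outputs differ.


The rewrite breaks on x=-2, y=-1, where the results are -1 and -3.
f: p = 5; (((y * x) > (x - p)) || ((-2 + p) > (x + x))) -> true; x = 3; (((-y) * (-p)) != (x + 7)) -> true; p = 1; return -1
g: p = 5; (!((!((y * x) > (x - p))) && (!((-2 + p) > (x + x))))) -> true; y = 3; (((-y) * (-p)) != (x + 7)) -> true; p = 3; return -3
verdict: not equivalent; witness: x=-2, y=-1


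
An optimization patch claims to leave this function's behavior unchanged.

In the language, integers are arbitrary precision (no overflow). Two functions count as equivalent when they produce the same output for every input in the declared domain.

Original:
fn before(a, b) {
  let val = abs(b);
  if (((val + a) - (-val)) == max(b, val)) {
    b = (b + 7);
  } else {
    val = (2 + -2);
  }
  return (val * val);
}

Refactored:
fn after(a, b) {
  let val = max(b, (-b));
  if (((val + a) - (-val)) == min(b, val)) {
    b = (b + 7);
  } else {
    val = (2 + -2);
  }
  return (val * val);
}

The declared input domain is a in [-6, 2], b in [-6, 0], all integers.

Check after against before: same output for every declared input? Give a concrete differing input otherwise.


The rewrite breaks on a=-6, b=-6, where the results are 36 and 0.
before: val becomes 6; next (((val + a) - (-val)) == max(b, val)) evaluates to true; next b becomes 1; next final value 36
after: val becomes 6; next (((val + a) - (-val)) == min(b, val)) evaluates to false; next val becomes 0; next final value 0
verdict: not equivalent; witness: a=-6, b=-6


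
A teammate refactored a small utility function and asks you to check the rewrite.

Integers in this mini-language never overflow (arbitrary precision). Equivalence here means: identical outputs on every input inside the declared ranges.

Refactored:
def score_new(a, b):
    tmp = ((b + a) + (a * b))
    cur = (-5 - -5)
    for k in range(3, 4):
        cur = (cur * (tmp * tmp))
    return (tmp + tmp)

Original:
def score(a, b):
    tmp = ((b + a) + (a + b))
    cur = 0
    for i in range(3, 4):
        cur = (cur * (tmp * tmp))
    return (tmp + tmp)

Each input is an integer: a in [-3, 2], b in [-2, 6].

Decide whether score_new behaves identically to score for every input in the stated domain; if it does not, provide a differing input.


Consider the input a=-3, b=-2.
score: tmp=-10, then cur=0, then (i=3), then cur=0, then returns -20
score_new: tmp=1, then cur=0, then (k=3), then cur=0, then returns 2
-20 vs 2 — the two versions disagree here.
verdict: not equivalent; witness: a=-3, b=-2


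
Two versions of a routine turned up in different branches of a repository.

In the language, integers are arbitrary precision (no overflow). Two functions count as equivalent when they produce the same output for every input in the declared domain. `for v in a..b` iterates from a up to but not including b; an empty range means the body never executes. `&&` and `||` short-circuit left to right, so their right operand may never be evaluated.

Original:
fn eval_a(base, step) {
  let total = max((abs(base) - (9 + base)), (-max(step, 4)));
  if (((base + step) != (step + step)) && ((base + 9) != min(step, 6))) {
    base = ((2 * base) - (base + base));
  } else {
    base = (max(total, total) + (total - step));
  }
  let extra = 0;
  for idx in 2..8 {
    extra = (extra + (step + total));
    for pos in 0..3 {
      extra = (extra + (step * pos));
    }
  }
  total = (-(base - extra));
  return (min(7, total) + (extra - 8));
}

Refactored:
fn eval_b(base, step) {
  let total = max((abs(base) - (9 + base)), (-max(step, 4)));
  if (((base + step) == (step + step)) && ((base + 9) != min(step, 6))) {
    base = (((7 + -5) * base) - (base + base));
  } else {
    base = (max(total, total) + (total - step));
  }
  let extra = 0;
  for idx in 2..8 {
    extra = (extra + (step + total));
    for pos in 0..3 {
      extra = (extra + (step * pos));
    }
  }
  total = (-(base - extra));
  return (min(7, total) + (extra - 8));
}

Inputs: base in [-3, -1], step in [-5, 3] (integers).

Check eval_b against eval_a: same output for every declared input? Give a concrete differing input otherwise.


The rewrite breaks on base=-3, step=-5, where the results are -284 and -283.
eval_a: total becomes -3; next (((base + step) != (step + step)) && ((base + 9) != min(step, 6))) evaluates to true; next base becomes 0; next extra becomes 0; next at idx=2:; next extra becomes -8; next at pos=0:; next extra becomes -8; next at pos=1:; next extra becomes -13; next at pos=2:; next extra becomes -23; next at idx=3:; next extra becomes -31; next at pos=0:; next extra becomes -31; next at pos=1:; next extra becomes -36; next at pos=2:; next extra becomes -46; next at idx=4:; next extra becomes -54; next at pos=0:; next extra becomes -54; next at pos=1:; next extra becomes -59; next at pos=2:; next extra becomes -69; next at idx=5:; next extra becomes -77; next at pos=0:; next extra becomes -77; next at pos=1:; next extra becomes -82; next at pos=2:; next extra becomes -92; next at idx=6:; next extra becomes -100; next at pos=0:; next extra becomes -100; next at pos=1:; next extra becomes -105; next at pos=2:; next extra becomes -115; next at idx=7:; next extra becomes -123; next at pos=0:; next extra becomes -123; next at pos=1:; next extra becomes -128; next at pos=2:; next extra becomes -138; next total becomes -138; next final value -284
eval_b: total becomes -3; next (((base + step) == (step + step)) && ((base + 9) != min(step, 6))) evaluates to false; next base becomes -1; next extra becomes 0; next at idx=2:; next extra becomes -8; next at pos=0:; next extra becomes -8; next at pos=1:; next extra becomes -13; next at pos=2:; next extra becomes -23; next at idx=3:; next extra becomes -31; next at pos=0:; next extra becomes -31; next at pos=1:; next extra becomes -36; next at pos=2:; next extra becomes -46; next at idx=4:; next extra becomes -54; next at pos=0:; next extra becomes -54; next at pos=1:; next extra becomes -59; next at pos=2:; next extra becomes -69; next at idx=5:; next extra becomes -77; next at pos=0:; next extra becomes -77; next at pos=1:; next extra becomes -82; next at pos=2:; next extra becomes -92; next at idx=6:; next extra becomes -100; next at pos=0:; next extra becomes -100; next at pos=1:; next extra becomes -105; next at pos=2:; next extra becomes -115; next at idx=7:; next extra becomes -123; next at pos=0:; next extra becomes -123; next at pos=1:; next extra becomes -128; next at pos=2:; next extra becomes -138; next total becomes -137; next final value -283
verdict: not equivalent; witness: base=-3, step=-5


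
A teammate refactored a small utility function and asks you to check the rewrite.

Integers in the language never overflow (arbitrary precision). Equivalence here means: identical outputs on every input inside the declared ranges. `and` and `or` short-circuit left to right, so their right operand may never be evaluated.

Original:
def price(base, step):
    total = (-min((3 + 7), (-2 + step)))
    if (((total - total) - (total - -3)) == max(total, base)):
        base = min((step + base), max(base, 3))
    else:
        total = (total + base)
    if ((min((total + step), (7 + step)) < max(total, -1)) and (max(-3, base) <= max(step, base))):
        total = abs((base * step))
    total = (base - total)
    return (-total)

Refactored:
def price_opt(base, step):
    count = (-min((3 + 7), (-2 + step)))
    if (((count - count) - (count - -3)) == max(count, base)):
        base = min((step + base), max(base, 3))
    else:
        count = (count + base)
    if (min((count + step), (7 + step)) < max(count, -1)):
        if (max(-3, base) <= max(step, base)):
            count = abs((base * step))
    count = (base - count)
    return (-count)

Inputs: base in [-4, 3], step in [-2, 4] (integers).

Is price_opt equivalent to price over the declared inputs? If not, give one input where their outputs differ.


Reading the diff, among the changes: branching structure differs; and local variable names differ; and statement counts differ; and boolean connective usage differs.
Spot check at base=2, step=1 — price: total=1, then (((total - total) - (total - -3)) == max(total, base)) is false, then total=3, then ((min((total + step), (7 + step)) < max(total, -1)) and (max(-3, base) <= max(step, base))) is false, then total=-1, then returns 1. price_opt: count=1, then (((count - count) - (count - -3)) == max(count, base)) is false, then count=3, then (min((count + step), (7 + step)) < max(count, -1)) is false, then count=-1, then returns 1. Both give 1.
Sweeping the whole domain (56 inputs) finds no disagreement.
verdict: equivalent


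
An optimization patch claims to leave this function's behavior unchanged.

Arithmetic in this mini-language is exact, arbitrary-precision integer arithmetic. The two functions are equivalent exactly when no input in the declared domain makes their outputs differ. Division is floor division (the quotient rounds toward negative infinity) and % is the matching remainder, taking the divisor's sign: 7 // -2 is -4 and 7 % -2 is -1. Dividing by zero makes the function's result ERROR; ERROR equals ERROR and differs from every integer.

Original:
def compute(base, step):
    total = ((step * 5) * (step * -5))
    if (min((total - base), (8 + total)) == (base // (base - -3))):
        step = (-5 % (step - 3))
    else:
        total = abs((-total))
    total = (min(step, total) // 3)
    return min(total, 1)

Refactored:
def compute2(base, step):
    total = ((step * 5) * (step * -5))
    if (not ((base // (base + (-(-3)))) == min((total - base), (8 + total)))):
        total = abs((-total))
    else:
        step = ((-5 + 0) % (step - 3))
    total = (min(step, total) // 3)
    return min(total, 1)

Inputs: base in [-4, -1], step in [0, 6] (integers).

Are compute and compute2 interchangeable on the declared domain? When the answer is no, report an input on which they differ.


Differences: arithmetic usage differs; boolean connective usage differs; constant usage differs — yet all 28 inputs agree.
verdict: equivalent


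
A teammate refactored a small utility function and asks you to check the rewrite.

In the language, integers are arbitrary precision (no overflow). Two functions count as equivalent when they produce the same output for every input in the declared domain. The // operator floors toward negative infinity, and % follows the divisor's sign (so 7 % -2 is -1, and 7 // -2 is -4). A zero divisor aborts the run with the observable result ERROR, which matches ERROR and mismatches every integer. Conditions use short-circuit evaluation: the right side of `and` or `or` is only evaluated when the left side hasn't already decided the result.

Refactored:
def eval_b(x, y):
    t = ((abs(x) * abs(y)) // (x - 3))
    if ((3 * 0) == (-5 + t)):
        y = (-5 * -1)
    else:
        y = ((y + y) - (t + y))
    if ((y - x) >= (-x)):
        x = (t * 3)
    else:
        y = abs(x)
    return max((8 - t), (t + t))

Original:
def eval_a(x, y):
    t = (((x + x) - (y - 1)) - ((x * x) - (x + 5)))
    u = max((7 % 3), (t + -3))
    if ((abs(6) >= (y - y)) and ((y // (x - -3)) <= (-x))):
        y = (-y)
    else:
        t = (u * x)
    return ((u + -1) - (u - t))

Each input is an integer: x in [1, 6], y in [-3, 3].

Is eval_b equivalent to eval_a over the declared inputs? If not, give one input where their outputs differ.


x=1, y=-1 yields 8 from eval_a but 9 from eval_b.
verdict: not equivalent; witness: x=1, y=-1


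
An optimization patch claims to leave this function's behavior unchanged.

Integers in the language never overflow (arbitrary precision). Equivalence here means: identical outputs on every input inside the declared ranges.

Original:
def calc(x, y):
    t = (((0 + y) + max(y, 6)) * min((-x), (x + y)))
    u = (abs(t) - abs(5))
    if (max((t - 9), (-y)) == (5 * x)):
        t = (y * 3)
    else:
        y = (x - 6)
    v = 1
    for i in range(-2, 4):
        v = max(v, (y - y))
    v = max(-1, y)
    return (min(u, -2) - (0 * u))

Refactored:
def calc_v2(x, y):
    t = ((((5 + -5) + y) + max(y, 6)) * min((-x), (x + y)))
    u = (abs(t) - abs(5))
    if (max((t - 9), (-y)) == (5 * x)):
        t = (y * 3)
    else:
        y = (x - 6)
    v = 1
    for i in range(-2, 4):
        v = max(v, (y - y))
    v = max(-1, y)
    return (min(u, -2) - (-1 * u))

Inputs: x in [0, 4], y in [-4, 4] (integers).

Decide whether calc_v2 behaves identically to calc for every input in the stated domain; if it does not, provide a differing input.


Try x=0, y=-4.
calc: t = -8; u = 3; (max((t - 9), (-y)) == (5 * x)) -> false; y = -6; v = 1; [i=-2]; v = 1; [i=-1]; v = 1; [i=0]; v = 1; [i=1]; v = 1; [i=2]; v = 1; [i=3]; v = 1; v = -1; return -2
calc_v2: t = -8; u = 3; (max((t - 9), (-y)) == (5 * x)) -> false; y = -6; v = 1; [i=-2]; v = 1; [i=-1]; v = 1; [i=0]; v = 1; [i=1]; v = 1; [i=2]; v = 1; [i=3]; v = 1; v = -1; return 1
-2 against 1: the behavior changed.
verdict: not equivalent; witness: x=0, y=-4
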